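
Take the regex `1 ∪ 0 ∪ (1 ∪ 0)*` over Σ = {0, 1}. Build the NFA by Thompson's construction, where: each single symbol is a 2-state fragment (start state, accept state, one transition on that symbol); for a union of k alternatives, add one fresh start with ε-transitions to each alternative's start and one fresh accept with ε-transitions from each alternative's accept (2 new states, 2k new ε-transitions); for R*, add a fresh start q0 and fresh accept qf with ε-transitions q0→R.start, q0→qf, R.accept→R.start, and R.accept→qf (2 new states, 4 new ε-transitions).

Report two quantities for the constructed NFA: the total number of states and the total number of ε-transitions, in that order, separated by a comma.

14, 14

Per subexpression:
Each of the 4 symbol leaves contributes 2 states and 0 ε-transitions.
  1 ∪ 0 : 6 states, 4 ε-transitions
  (1 ∪ 0)* : 8 states, 8 ε-transitions
  1 ∪ 0 ∪ (1 ∪ 0)* : 14 states, 14 ε-transitions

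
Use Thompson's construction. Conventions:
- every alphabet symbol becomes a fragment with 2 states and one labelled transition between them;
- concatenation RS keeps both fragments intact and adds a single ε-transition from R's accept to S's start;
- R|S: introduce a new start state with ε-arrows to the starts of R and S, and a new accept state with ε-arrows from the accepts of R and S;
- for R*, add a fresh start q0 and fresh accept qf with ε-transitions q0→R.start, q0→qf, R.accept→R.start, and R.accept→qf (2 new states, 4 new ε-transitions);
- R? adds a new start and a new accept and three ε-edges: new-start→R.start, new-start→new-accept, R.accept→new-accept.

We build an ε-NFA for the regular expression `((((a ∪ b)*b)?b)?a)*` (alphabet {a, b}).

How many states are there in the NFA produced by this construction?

20

Building bottom-up:
Each of the 5 symbol leaves contributes a 2-state fragment.
  a ∪ b = 6 states
  (a ∪ b)* = 8 states
  (a ∪ b)*b = 10 states
  ((a ∪ b)*b)? = 12 states
  ((a ∪ b)*b)?b = 14 states
  (((a ∪ b)*b)?b)? = 16 states
  (((a ∪ b)*b)?b)?a = 18 states
  ((((a ∪ b)*b)?b)?a)* = 20 states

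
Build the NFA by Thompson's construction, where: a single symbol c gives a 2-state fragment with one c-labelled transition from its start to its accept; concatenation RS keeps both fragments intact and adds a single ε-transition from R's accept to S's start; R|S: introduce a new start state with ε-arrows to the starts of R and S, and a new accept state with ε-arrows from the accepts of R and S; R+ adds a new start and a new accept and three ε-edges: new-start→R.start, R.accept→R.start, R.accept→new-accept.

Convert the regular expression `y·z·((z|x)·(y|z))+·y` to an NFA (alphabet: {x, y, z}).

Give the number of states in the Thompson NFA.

20

Building bottom-up:
Each of the 7 symbol leaves contributes a 2-state fragment.
  z|x : 6 states
  y|z : 6 states
  (z|x)·(y|z) : 12 states
  ((z|x)·(y|z))+ : 14 states
  y·z·((z|x)·(y|z))+·y : 20 states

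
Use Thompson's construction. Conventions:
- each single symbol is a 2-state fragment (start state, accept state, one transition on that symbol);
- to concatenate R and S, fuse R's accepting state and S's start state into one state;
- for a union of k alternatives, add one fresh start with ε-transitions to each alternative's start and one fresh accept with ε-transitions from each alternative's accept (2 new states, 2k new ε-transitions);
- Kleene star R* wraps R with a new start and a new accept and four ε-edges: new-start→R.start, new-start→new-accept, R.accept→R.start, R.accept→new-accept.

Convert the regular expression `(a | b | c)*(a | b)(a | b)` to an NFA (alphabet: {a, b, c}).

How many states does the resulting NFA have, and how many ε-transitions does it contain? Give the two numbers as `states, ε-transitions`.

Recursing over subexpressions:
Each of the 7 symbol leaves contributes 2 states and 0 ε-transitions.
  a | b | c → 8 states, 6 ε-transitions
  (a | b | c)* → 10 states, 10 ε-transitions
  a | b → 6 states, 4 ε-transitions
  a | b → 6 states, 4 ε-transitions
  (a | b | c)*(a | b)(a | b) → 20 states, 18 ε-transitions

20, 18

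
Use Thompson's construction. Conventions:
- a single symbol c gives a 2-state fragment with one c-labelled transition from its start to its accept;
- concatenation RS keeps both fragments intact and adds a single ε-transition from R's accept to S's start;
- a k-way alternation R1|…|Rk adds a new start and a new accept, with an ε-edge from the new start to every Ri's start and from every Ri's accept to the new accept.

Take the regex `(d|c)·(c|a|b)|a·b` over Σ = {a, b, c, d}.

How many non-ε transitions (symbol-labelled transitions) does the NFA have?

7

Recursing over subexpressions:
Each of the 7 symbol leaves contributes exactly 1 symbol transition.
  d|c — 2 symbol transitions
  c|a|b — 3 symbol transitions
  (d|c)·(c|a|b) — 5 symbol transitions
  a·b — 2 symbol transitions
  (d|c)·(c|a|b)|a·b — 7 symbol transitions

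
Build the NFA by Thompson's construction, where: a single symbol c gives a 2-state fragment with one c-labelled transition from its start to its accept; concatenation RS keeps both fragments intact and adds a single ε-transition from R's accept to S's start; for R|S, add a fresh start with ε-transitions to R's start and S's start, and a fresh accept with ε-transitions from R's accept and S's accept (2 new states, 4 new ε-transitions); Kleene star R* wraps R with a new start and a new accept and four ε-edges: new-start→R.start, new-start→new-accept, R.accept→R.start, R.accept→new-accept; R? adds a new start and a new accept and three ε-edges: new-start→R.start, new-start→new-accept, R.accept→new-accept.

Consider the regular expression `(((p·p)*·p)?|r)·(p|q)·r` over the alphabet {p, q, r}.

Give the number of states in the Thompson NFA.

22

Bottom-up over the parse tree:
Each of the 7 symbol leaves contributes a 2-state fragment.
  p·p → 4 states
  (p·p)* → 6 states
  (p·p)*·p → 8 states
  ((p·p)*·p)? → 10 states
  ((p·p)*·p)?|r → 14 states
  p|q → 6 states
  (((p·p)*·p)?|r)·(p|q)·r → 22 states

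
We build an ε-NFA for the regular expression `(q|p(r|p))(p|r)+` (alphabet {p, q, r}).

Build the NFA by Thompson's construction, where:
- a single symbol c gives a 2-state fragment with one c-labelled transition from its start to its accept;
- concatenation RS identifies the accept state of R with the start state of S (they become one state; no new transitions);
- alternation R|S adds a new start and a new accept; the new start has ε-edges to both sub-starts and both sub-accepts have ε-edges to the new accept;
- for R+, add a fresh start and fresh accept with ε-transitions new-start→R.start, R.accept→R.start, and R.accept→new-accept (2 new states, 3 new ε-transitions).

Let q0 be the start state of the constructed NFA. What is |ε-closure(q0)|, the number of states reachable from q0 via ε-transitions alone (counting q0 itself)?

Compute the ε-closure size of each fragment's start state recursively; a symbol fragment's start has no outgoing ε-edge, so its closure is just itself (size 1).
  r|p : C = 1 + 1 + 1 = 3 (the new accept is not ε-reachable since no branch accepts ε)
  p(r|p) : C equals the left operand's closure size = 1 (its accept is not ε-reachable, so the closure stops there)
  q|p(r|p) : C = 1 + 1 + 1 = 3 (the new accept is not ε-reachable since no branch accepts ε)
  p|r : new start ε-reaches every alternative's start; none of them accept ε, so the new accept is not reached: C = 1 + 1 + 1 = 3
  (p|r)+ : new start ε-reaches only the body's start; the new accept needs a symbol first: C = 1 + 3 = 4
  (q|p(r|p))(p|r)+ : same as the first factor's closure: C = 3

3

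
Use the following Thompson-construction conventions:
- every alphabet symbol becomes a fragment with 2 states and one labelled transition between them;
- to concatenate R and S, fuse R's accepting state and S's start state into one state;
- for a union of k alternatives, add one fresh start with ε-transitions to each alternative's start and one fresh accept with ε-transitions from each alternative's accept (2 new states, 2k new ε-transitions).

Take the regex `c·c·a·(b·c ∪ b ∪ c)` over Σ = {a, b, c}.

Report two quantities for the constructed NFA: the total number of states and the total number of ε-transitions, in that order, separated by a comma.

Per subexpression:
Each of the 7 symbol leaves contributes 2 states and 0 ε-transitions.
  b·c — 3 states, 0 ε-transitions
  b·c ∪ b ∪ c — 9 states, 6 ε-transitions
  c·c·a·(b·c ∪ b ∪ c) — 12 states, 6 ε-transitions

12, 6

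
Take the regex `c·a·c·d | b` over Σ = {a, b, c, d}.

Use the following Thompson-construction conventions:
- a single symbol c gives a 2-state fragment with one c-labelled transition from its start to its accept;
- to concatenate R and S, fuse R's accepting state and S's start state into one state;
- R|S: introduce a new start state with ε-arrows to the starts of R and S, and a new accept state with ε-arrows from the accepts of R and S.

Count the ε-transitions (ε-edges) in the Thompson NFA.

4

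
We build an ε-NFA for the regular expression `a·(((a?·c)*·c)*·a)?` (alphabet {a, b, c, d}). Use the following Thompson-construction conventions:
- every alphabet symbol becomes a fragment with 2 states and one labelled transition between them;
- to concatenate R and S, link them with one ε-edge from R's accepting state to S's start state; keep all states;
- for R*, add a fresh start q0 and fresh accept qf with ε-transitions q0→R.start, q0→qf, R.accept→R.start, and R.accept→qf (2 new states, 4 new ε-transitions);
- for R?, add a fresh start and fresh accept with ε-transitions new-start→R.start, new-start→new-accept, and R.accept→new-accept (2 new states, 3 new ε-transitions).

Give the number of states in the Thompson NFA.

Bottom-up over the parse tree:
Each of the 5 symbol leaves contributes a 2-state fragment.
  a? : 4 states
  a?·c : 6 states
  (a?·c)* : 8 states
  (a?·c)*·c : 10 states
  ((a?·c)*·c)* : 12 states
  ((a?·c)*·c)*·a : 14 states
  (((a?·c)*·c)*·a)? : 16 states
  a·(((a?·c)*·c)*·a)? : 18 states

18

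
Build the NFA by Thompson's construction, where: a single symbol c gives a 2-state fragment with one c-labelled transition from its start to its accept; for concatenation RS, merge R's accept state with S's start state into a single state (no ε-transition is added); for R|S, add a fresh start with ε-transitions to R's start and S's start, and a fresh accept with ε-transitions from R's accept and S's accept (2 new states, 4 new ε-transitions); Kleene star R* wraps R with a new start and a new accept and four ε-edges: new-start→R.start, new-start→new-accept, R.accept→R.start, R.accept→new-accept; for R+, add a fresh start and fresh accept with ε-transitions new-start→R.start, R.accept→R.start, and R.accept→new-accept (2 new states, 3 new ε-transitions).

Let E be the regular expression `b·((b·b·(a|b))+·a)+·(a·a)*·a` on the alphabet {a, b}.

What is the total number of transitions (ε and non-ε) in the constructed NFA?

23

Bottom-up over the parse tree:
Each of the 9 symbol leaves contributes 1 transition (1 symbol, 0 ε).
  a|b = 6 transitions (2 symbol, 4 ε)
  b·b·(a|b) = 8 transitions (4 symbol, 4 ε)
  (b·b·(a|b))+ = 11 transitions (4 symbol, 7 ε)
  (b·b·(a|b))+·a = 12 transitions (5 symbol, 7 ε)
  ((b·b·(a|b))+·a)+ = 15 transitions (5 symbol, 10 ε)
  a·a = 2 transitions (2 symbol, 0 ε)
  (a·a)* = 6 transitions (2 symbol, 4 ε)
  b·((b·b·(a|b))+·a)+·(a·a)*·a = 23 transitions (9 symbol, 14 ε)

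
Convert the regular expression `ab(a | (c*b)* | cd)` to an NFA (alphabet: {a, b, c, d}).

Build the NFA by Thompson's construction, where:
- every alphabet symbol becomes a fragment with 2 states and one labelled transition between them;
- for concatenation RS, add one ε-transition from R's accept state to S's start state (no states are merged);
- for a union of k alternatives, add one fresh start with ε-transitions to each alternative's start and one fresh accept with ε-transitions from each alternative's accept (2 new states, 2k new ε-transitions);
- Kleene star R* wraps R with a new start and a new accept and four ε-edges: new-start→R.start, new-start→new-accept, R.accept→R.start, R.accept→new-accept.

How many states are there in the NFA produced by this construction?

20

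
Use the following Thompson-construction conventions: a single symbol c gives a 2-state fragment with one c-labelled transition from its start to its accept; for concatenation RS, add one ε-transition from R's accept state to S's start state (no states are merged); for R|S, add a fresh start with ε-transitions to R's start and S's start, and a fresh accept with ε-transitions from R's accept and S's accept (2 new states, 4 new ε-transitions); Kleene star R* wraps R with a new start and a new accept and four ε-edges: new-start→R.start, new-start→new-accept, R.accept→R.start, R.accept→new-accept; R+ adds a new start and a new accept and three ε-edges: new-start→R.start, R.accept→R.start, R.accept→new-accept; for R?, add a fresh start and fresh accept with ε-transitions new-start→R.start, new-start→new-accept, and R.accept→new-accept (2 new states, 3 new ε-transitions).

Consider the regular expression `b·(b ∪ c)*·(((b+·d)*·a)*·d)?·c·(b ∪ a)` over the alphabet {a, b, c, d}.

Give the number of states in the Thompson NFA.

34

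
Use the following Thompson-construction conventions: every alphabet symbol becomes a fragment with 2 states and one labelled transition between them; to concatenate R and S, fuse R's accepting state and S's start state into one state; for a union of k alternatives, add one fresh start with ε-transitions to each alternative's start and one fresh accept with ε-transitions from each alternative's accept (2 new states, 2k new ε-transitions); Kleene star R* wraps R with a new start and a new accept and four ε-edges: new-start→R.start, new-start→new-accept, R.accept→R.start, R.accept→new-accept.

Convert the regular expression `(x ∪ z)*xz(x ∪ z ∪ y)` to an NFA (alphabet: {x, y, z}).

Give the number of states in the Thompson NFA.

17

Per subexpression:
Each of the 7 symbol leaves contributes a 2-state fragment.
  x ∪ z — 6 states
  (x ∪ z)* — 8 states
  x ∪ z ∪ y — 8 states
  (x ∪ z)*xz(x ∪ z ∪ y) — 17 states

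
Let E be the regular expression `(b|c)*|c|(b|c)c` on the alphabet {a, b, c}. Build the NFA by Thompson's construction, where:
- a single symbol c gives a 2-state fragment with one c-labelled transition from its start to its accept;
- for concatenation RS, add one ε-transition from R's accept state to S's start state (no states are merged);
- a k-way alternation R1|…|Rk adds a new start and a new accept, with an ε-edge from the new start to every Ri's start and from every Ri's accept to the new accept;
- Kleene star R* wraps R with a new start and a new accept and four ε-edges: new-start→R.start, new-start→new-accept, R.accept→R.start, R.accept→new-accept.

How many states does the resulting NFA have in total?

Recursing over subexpressions:
Each of the 6 symbol leaves contributes a 2-state fragment.
  b|c → 6 states
  (b|c)* → 8 states
  b|c → 6 states
  (b|c)c → 8 states
  (b|c)*|c|(b|c)c → 20 states

20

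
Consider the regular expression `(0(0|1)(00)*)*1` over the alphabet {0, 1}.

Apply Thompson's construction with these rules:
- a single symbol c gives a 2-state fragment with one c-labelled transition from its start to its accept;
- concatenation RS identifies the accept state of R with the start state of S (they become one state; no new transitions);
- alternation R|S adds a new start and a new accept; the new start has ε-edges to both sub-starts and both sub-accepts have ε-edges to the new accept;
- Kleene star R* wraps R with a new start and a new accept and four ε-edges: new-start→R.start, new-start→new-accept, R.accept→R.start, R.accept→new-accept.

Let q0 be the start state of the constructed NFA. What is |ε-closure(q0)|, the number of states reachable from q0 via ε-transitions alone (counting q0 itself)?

3

Work bottom-up. For each fragment F, track |ε-closure(F.start)| and whether F's accept lies in that closure (i.e. whether F accepts ε). A single-symbol fragment has closure size 1 and does not accept ε.
  0|1 → |ε-closure| = 1 + 1 + 1 = 3 (the new accept is not ε-reachable since no branch accepts ε)
  00 → |ε-closure| equals the left operand's closure size = 1 (its accept is not ε-reachable, so the closure stops there)
  (00)* → the star's fresh start ε-reaches both the body's start and the fresh accept: |ε-closure| = 2 + 1 = 3
  0(0|1)(00)* → |ε-closure| equals the left operand's closure size = 1 (its accept is not ε-reachable, so the closure stops there)
  (0(0|1)(00)*)* → the star's fresh start ε-reaches both the body's start and the fresh accept: |ε-closure| = 2 + 1 = 3
  (0(0|1)(00)*)*1 → the left operand accepts ε, so the closure extends into the next operand (the shared merged state is already counted); |ε-closure| = 3 + (1−1) = 3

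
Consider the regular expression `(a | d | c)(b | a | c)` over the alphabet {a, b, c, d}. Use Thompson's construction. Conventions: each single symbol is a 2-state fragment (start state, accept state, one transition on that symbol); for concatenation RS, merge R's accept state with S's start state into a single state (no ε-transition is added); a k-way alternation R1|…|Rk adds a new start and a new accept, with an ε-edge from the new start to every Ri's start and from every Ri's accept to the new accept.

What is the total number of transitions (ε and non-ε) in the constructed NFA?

Per subexpression:
Each of the 6 symbol leaves contributes 1 transition (1 symbol, 0 ε).
  a | d | c → 9 transitions (3 symbol, 6 ε)
  b | a | c → 9 transitions (3 symbol, 6 ε)
  (a | d | c)(b | a | c) → 18 transitions (6 symbol, 12 ε)

18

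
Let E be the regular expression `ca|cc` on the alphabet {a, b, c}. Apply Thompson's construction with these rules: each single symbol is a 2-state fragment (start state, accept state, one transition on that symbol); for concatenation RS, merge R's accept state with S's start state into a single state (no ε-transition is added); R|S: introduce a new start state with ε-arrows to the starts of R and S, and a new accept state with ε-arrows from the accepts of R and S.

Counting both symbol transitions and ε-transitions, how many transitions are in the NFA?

Bottom-up over the parse tree:
Each of the 4 symbol leaves contributes 1 transition (1 symbol, 0 ε).
  ca : 2 transitions (2 symbol, 0 ε)
  cc : 2 transitions (2 symbol, 0 ε)
  ca|cc : 8 transitions (4 symbol, 4 ε)

8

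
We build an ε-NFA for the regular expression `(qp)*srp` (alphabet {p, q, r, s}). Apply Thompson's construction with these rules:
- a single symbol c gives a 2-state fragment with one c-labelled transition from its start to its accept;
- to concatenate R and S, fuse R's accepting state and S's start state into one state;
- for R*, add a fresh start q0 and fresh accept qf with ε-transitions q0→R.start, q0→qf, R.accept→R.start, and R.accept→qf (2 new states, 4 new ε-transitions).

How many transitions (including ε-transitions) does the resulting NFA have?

Per subexpression:
Each of the 5 symbol leaves contributes 1 transition (1 symbol, 0 ε).
  qp — 2 transitions (2 symbol, 0 ε)
  (qp)* — 6 transitions (2 symbol, 4 ε)
  (qp)*srp — 9 transitions (5 symbol, 4 ε)

9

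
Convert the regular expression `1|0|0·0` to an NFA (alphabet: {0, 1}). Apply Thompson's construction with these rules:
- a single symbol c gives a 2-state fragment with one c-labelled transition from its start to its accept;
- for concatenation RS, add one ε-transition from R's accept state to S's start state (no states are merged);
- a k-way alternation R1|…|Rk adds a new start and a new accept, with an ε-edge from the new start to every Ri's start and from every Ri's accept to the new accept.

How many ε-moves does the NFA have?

7

Per subexpression:
Each of the 4 symbol leaves contributes 0 ε-transitions.
  0·0 = 1 ε-transition
  1|0|0·0 = 7 ε-transitions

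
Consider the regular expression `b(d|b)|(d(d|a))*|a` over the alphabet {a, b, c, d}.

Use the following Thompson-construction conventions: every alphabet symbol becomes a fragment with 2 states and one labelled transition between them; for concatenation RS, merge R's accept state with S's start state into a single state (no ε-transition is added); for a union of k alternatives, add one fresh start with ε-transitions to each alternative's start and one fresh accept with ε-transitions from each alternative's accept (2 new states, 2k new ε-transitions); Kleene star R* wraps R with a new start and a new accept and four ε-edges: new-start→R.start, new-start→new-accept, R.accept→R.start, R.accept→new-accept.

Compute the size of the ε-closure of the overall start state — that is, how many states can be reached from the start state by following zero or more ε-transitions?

Compute the ε-closure size of each fragment's start state recursively; a symbol fragment's start has no outgoing ε-edge, so its closure is just itself (size 1).
  d|b — new start ε-reaches every alternative's start; none of them accept ε, so the new accept is not reached: |ε-closure| = 1 + 1 + 1 = 3
  b(d|b) — same as the first factor's closure: |ε-closure| = 1
  d|a — |ε-closure| = 1 + 1 + 1 = 3 (the new accept is not ε-reachable since no branch accepts ε)
  d(d|a) — same as the first factor's closure: |ε-closure| = 1
  (d(d|a))* — |ε-closure| = 1 (new start) + 1 (body) + 1 (new accept) = 3
  b(d|b)|(d(d|a))*|a — |ε-closure| = 1 (new start) + (1 + 3 + 1) + 1 (new accept, since some branch ε-reaches its own accept) = 7

7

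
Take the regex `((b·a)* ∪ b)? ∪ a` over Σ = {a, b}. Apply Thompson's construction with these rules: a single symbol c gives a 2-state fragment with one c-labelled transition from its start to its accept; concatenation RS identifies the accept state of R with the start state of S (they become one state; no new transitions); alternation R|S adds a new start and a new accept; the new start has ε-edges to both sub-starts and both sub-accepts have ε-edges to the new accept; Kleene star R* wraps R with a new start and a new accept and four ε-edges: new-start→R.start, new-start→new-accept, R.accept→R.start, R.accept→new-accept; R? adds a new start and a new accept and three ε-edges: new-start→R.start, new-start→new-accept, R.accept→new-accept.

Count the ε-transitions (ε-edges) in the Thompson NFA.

Bottom-up over the parse tree:
Each of the 4 symbol leaves contributes 0 ε-transitions.
  b·a — 0 ε-transitions
  (b·a)* — 4 ε-transitions
  (b·a)* ∪ b — 8 ε-transitions
  ((b·a)* ∪ b)? — 11 ε-transitions
  ((b·a)* ∪ b)? ∪ a — 15 ε-transitions

15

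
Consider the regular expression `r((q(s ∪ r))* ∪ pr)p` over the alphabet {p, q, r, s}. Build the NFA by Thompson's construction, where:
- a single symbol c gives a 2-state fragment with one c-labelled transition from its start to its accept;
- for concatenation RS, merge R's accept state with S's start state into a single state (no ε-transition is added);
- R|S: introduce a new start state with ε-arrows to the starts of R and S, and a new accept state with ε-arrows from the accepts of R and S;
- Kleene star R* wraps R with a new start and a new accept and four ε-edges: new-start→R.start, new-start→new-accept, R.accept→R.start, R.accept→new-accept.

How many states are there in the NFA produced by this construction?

16

By structural recursion:
Each of the 7 symbol leaves contributes a 2-state fragment.
  s ∪ r : 6 states
  q(s ∪ r) : 7 states
  (q(s ∪ r))* : 9 states
  pr : 3 states
  (q(s ∪ r))* ∪ pr : 14 states
  r((q(s ∪ r))* ∪ pr)p : 16 states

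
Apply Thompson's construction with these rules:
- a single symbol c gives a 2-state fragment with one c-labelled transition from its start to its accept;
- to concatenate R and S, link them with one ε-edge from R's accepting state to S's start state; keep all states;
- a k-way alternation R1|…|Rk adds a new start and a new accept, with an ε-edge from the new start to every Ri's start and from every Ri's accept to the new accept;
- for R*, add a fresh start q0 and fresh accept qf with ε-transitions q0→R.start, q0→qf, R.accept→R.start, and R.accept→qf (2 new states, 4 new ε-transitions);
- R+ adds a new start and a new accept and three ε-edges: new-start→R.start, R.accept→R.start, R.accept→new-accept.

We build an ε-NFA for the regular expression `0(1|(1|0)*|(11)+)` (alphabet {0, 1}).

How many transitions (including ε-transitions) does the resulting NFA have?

25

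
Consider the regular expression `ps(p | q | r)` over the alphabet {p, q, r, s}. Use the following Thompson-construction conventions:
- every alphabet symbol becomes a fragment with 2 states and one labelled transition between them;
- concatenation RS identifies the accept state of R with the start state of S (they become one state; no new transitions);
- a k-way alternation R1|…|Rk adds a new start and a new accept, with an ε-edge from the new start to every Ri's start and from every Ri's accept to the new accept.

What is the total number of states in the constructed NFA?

Recursing over subexpressions:
Each of the 5 symbol leaves contributes a 2-state fragment.
  p | q | r → 8 states
  ps(p | q | r) → 10 states

10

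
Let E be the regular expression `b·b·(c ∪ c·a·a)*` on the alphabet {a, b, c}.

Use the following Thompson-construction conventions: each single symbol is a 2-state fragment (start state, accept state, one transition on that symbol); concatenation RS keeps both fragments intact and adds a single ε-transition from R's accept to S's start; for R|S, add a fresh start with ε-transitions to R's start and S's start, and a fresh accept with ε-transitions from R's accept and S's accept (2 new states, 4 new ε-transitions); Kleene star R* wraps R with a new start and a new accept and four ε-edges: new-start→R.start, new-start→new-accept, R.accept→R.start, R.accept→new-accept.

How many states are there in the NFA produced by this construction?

By structural recursion:
Each of the 6 symbol leaves contributes a 2-state fragment.
  c·a·a : 6 states
  c ∪ c·a·a : 10 states
  (c ∪ c·a·a)* : 12 states
  b·b·(c ∪ c·a·a)* : 16 states

16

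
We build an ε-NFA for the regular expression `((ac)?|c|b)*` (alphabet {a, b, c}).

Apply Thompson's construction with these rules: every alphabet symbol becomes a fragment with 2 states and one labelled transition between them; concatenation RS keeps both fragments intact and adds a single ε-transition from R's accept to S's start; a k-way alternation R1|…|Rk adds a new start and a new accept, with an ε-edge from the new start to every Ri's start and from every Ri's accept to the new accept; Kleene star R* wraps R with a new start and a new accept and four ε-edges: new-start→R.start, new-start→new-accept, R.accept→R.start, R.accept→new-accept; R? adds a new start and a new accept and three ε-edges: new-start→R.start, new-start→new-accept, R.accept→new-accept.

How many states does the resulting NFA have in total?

14

Building bottom-up:
Each of the 4 symbol leaves contributes a 2-state fragment.
  ac — 4 states
  (ac)? — 6 states
  (ac)?|c|b — 12 states
  ((ac)?|c|b)* — 14 states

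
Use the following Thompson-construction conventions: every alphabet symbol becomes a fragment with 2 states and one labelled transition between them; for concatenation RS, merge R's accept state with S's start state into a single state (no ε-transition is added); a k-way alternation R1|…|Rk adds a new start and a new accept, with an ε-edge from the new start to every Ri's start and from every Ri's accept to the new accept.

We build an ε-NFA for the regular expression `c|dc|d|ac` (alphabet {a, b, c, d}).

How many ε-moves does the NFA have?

8

Building bottom-up:
Each of the 6 symbol leaves contributes 0 ε-transitions.
  dc : 0 ε-transitions
  ac : 0 ε-transitions
  c|dc|d|ac : 8 ε-transitions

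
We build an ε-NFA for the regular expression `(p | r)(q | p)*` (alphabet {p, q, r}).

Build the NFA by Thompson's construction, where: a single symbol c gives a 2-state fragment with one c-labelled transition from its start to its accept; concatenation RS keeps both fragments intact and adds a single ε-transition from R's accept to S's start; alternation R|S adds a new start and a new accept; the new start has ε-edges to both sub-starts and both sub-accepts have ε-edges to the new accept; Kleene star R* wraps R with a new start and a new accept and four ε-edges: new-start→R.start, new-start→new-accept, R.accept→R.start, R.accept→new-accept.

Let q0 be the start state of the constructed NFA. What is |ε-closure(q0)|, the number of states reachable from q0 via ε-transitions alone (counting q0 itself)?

3

Work bottom-up. For each fragment F, track |ε-closure(F.start)| and whether F's accept lies in that closure (i.e. whether F accepts ε). A single-symbol fragment has closure size 1 and does not accept ε.
  p | r → |ε-closure| = 1 + 1 + 1 = 3 (the new accept is not ε-reachable since no branch accepts ε)
  q | p → |ε-closure| = 1 + 1 + 1 = 3 (the new accept is not ε-reachable since no branch accepts ε)
  (q | p)* → the star's fresh start ε-reaches both the body's start and the fresh accept: |ε-closure| = 2 + 3 = 5
  (p | r)(q | p)* → same as the first factor's closure: |ε-closure| = 3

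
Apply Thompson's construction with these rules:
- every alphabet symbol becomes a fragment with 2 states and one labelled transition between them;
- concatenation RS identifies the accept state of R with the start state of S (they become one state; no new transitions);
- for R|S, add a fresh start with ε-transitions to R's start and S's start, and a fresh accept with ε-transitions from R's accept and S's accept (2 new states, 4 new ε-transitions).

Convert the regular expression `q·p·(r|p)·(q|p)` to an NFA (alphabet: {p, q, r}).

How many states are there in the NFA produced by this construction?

Per subexpression:
Each of the 6 symbol leaves contributes a 2-state fragment.
  r|p — 6 states
  q|p — 6 states
  q·p·(r|p)·(q|p) — 13 states

13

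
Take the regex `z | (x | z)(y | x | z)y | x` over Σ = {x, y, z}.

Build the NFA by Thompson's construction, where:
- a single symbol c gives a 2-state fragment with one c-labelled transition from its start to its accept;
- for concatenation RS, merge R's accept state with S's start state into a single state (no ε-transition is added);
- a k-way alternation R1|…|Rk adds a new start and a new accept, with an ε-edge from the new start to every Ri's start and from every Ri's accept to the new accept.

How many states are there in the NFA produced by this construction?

By structural recursion:
Each of the 8 symbol leaves contributes a 2-state fragment.
  x | z : 6 states
  y | x | z : 8 states
  (x | z)(y | x | z)y : 14 states
  z | (x | z)(y | x | z)y | x : 20 states

20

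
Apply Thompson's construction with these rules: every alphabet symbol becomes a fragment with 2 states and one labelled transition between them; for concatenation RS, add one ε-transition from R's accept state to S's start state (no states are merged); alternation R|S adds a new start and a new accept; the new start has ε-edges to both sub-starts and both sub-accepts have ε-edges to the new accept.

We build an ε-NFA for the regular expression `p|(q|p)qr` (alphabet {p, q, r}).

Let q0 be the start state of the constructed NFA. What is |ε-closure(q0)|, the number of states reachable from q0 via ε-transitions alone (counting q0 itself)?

5

Compute the ε-closure size of each fragment's start state recursively; a symbol fragment's start has no outgoing ε-edge, so its closure is just itself (size 1).
  q|p → C = 1 + 1 + 1 = 3 (the new accept is not ε-reachable since no branch accepts ε)
  (q|p)qr → C equals the left operand's closure size = 3 (its accept is not ε-reachable, so the closure stops there)
  p|(q|p)qr → C = 1 + 1 + 3 = 5 (the new accept is not ε-reachable since no branch accepts ε)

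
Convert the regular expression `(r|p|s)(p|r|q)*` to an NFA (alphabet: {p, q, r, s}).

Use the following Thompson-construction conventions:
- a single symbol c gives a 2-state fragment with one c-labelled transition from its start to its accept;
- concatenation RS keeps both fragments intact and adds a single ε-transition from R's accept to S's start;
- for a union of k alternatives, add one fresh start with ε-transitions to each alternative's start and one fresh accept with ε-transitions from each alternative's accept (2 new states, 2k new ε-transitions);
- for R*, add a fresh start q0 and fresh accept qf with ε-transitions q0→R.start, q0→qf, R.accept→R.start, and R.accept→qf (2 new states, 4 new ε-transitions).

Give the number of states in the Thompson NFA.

18

Recursing over subexpressions:
Each of the 6 symbol leaves contributes a 2-state fragment.
  r|p|s = 8 states
  p|r|q = 8 states
  (p|r|q)* = 10 states
  (r|p|s)(p|r|q)* = 18 states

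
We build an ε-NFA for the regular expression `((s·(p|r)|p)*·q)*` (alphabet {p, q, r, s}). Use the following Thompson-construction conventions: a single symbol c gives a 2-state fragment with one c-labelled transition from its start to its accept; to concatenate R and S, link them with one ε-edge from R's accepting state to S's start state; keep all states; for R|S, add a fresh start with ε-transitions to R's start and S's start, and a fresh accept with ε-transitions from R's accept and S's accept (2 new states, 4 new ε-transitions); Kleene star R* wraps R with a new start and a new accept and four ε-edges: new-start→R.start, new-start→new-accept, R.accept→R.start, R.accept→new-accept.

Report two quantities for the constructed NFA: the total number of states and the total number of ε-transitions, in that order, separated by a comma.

Building bottom-up:
Each of the 5 symbol leaves contributes 2 states and 0 ε-transitions.
  p|r — 6 states, 4 ε-transitions
  s·(p|r) — 8 states, 5 ε-transitions
  s·(p|r)|p — 12 states, 9 ε-transitions
  (s·(p|r)|p)* — 14 states, 13 ε-transitions
  (s·(p|r)|p)*·q — 16 states, 14 ε-transitions
  ((s·(p|r)|p)*·q)* — 18 states, 18 ε-transitions

18, 18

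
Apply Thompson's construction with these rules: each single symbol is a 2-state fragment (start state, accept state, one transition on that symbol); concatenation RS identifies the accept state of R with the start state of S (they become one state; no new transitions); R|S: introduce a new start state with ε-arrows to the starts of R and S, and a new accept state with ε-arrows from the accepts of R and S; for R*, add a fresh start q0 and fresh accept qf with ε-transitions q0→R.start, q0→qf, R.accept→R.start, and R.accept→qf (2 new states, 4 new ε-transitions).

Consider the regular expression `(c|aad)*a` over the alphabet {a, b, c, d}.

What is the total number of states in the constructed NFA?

Per subexpression:
Each of the 5 symbol leaves contributes a 2-state fragment.
  aad = 4 states
  c|aad = 8 states
  (c|aad)* = 10 states
  (c|aad)*a = 11 states

11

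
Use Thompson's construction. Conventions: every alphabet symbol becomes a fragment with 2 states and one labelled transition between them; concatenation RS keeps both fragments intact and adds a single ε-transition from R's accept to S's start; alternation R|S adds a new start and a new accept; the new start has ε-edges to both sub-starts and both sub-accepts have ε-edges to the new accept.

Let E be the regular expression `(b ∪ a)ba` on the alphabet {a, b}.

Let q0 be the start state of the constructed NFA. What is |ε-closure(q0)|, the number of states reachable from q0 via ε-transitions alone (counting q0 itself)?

3

Let C(F) = |ε-closure(F.start)| within fragment F, and note whether F accepts ε. Symbol fragments have C = 1 and do not accept ε. Then:
  b ∪ a : new start ε-reaches every alternative's start; none of them accept ε, so the new accept is not reached: C = 1 + 1 + 1 = 3
  (b ∪ a)ba : same as the first factor's closure: C = 3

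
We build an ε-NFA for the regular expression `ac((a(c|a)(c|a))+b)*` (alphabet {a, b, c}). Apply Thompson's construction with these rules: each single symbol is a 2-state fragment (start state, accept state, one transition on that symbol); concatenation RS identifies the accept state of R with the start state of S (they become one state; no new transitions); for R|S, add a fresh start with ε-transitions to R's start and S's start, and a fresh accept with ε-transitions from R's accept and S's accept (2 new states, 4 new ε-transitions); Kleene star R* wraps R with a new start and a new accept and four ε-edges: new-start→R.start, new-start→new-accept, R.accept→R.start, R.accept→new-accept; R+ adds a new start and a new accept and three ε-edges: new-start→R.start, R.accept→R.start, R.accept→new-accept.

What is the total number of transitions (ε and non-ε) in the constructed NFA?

23

Recursing over subexpressions:
Each of the 8 symbol leaves contributes 1 transition (1 symbol, 0 ε).
  c|a → 6 transitions (2 symbol, 4 ε)
  c|a → 6 transitions (2 symbol, 4 ε)
  a(c|a)(c|a) → 13 transitions (5 symbol, 8 ε)
  (a(c|a)(c|a))+ → 16 transitions (5 symbol, 11 ε)
  (a(c|a)(c|a))+b → 17 transitions (6 symbol, 11 ε)
  ((a(c|a)(c|a))+b)* → 21 transitions (6 symbol, 15 ε)
  ac((a(c|a)(c|a))+b)* → 23 transitions (8 symbol, 15 ε)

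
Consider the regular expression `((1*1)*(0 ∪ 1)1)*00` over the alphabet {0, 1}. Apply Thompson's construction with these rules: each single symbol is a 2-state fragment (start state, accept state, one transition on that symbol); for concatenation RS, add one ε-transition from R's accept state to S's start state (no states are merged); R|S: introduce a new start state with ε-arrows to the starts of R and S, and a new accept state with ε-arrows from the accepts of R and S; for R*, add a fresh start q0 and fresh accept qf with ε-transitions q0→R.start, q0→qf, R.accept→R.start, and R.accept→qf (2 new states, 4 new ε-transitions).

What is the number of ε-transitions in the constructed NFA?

21

Bottom-up over the parse tree:
Each of the 7 symbol leaves contributes 0 ε-transitions.
  1* → 4 ε-transitions
  1*1 → 5 ε-transitions
  (1*1)* → 9 ε-transitions
  0 ∪ 1 → 4 ε-transitions
  (1*1)*(0 ∪ 1)1 → 15 ε-transitions
  ((1*1)*(0 ∪ 1)1)* → 19 ε-transitions
  ((1*1)*(0 ∪ 1)1)*00 → 21 ε-transitions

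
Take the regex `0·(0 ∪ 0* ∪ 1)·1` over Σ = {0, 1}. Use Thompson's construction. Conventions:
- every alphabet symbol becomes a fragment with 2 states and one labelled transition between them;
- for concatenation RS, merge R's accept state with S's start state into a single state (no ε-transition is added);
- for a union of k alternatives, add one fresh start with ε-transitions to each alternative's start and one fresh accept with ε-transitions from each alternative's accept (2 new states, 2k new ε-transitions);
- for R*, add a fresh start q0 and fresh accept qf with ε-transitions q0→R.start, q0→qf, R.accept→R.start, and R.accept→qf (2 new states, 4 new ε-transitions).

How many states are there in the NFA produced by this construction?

By structural recursion:
Each of the 5 symbol leaves contributes a 2-state fragment.
  0* : 4 states
  0 ∪ 0* ∪ 1 : 10 states
  0·(0 ∪ 0* ∪ 1)·1 : 12 states

12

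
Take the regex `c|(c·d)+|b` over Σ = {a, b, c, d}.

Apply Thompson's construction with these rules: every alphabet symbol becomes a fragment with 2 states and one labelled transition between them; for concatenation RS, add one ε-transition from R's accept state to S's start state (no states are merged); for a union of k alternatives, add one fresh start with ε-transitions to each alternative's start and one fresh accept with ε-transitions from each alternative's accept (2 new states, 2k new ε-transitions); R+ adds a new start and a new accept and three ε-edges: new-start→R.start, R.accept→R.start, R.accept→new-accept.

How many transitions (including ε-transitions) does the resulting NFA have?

Bottom-up over the parse tree:
Each of the 4 symbol leaves contributes 1 transition (1 symbol, 0 ε).
  c·d = 3 transitions (2 symbol, 1 ε)
  (c·d)+ = 6 transitions (2 symbol, 4 ε)
  c|(c·d)+|b = 14 transitions (4 symbol, 10 ε)

14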